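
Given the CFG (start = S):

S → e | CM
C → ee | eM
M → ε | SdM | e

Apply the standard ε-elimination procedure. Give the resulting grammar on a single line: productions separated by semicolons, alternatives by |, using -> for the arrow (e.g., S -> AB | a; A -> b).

Nullable set: {M}.
S -> CM: M nullable, giving C | CM.
C -> eM: M nullable, giving e | eM.
Drop M -> ε.
M -> SdM: M nullable, giving Sd | SdM.
Unchanged (no nullable symbols): S -> e; C -> ee; M -> e.

S -> C | e | CM; C -> e | eM | ee; M -> e | Sd | SdM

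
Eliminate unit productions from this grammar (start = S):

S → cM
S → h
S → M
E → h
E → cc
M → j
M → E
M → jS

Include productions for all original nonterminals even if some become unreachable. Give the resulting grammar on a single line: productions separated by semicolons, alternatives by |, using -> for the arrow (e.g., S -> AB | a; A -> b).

Unit productions: M->E, S->M.
Unit pairs (A ⇒* B via units): (M,E), (S,E), (S,M).
S: inherits non-unit rules of {E, M, S} → cM | cc | h | j | jS.
E: inherits non-unit rules of {E} → cc | h.
M: inherits non-unit rules of {E, M} → cc | h | j | jS.

S -> h | j | cM | cc | jS; E -> h | cc; M -> h | j | cc | jS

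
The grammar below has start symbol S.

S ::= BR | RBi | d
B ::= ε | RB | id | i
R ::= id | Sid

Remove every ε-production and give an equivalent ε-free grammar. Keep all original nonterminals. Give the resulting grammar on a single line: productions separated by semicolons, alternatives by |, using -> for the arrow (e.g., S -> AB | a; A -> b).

Nullable set: {B}.
S -> BR: B nullable, giving BR | R.
S -> RBi: B nullable, giving RBi | Ri.
Drop B -> ε.
B -> RB: B nullable, giving R | RB.
Unchanged (no nullable symbols): S -> d; B -> i; B -> id; R -> Sid; R -> id.

S -> R | d | BR | Ri | RBi; B -> R | i | RB | id; R -> id | Sid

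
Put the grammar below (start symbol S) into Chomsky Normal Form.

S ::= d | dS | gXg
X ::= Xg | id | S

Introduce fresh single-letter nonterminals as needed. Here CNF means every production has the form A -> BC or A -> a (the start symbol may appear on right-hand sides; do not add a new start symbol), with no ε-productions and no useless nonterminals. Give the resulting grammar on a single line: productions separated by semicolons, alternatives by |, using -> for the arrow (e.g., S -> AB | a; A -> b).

S -> d | AS | BD; A -> d; B -> g; C -> i; D -> XB; E -> XB; X -> d | AS | BE | CA | XB

No ε-productions.
After unit-elimination: S -> d | dS | gXg; X -> d | Xg | dS | id | gXg.
TERM: introduce A -> d, B -> g, C -> i and substitute in every rule of length ≥2.
BIN: S -> BXB becomes S -> BD, D -> XB; X -> BXB becomes X -> BE, E -> XB.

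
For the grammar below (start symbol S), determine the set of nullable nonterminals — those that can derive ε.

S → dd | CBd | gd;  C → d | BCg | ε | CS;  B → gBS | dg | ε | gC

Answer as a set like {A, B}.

Directly nullable (have an ε-rule): {B, C}.
Not nullable: S — each has a terminal in every rule's right-hand side or depends on a non-nullable symbol.

{B, C}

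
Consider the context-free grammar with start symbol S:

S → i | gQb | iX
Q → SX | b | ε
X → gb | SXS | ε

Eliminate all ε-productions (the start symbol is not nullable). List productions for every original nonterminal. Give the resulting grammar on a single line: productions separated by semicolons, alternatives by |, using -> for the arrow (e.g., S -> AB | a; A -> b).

S -> i | gb | iX | gQb; Q -> S | b | SX; X -> SS | gb | SXS

Nullable set: {Q, X}.
S -> gQb: Q nullable, giving gQb | gb.
S -> iX: X nullable, giving i | iX.
Drop Q -> ε.
Q -> SX: X nullable, giving S | SX.
Drop X -> ε.
X -> SXS: X nullable, giving SS | SXS.
Unchanged (no nullable symbols): S -> i; Q -> b; X -> gb.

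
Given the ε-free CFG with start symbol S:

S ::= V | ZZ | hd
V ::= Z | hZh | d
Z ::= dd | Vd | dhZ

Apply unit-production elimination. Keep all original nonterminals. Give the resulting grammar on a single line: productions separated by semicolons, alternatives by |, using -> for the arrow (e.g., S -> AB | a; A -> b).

Unit productions: S->V, V->Z.
Unit pairs (A ⇒* B via units): (S,V), (S,Z), (V,Z).
S: inherits non-unit rules of {S, V, Z} → Vd | ZZ | d | dd | dhZ | hZh | hd.
V: inherits non-unit rules of {V, Z} → Vd | d | dd | dhZ | hZh.
Z: inherits non-unit rules of {Z} → Vd | dd | dhZ.

S -> d | Vd | ZZ | dd | hd | dhZ | hZh; V -> d | Vd | dd | dhZ | hZh; Z -> Vd | dd | dhZ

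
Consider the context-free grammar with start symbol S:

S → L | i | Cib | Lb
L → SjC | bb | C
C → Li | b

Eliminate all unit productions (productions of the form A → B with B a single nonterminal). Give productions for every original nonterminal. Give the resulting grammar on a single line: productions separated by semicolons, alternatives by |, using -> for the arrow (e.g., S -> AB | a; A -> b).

S -> b | i | Lb | Li | bb | Cib | SjC; C -> b | Li; L -> b | Li | bb | SjC

Unit productions: L->C, S->L.
Unit pairs (A ⇒* B via units): (L,C), (S,C), (S,L).
S: inherits non-unit rules of {C, L, S} → Cib | Lb | Li | SjC | b | bb | i.
C: inherits non-unit rules of {C} → Li | b.
L: inherits non-unit rules of {C, L} → Li | SjC | b | bb.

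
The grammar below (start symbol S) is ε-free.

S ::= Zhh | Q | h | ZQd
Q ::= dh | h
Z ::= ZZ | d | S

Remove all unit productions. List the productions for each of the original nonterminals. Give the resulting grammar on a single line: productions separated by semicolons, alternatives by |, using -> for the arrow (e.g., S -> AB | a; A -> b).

S -> h | dh | ZQd | Zhh; Q -> h | dh; Z -> d | h | ZZ | dh | ZQd | Zhh

Unit productions: S->Q, Z->S.
Unit pairs (A ⇒* B via units): (S,Q), (Z,Q), (Z,S).
S: inherits non-unit rules of {Q, S} → ZQd | Zhh | dh | h.
Q: inherits non-unit rules of {Q} → dh | h.
Z: inherits non-unit rules of {Q, S, Z} → ZQd | ZZ | Zhh | d | dh | h.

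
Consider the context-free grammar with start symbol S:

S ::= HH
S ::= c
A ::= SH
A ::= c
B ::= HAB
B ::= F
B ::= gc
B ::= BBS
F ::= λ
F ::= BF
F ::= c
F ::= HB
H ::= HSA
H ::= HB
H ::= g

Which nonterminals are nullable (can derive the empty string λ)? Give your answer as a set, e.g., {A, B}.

{B, F}

Directly nullable (have an ε-rule): {F}.
B is nullable via B -> F (every symbol on the right is already known nullable).
Not nullable: A, H, S — each has a terminal in every rule's right-hand side or depends on a non-nullable symbol.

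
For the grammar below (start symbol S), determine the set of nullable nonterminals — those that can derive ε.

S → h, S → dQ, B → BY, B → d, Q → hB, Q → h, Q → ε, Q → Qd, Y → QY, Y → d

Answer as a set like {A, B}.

{Q}

Directly nullable (have an ε-rule): {Q}.
Not nullable: B, S, Y — each has a terminal in every rule's right-hand side or depends on a non-nullable symbol.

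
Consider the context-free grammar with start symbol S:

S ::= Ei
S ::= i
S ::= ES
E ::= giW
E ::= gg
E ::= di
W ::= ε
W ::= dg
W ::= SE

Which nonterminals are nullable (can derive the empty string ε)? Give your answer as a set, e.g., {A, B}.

{W}

Directly nullable (have an ε-rule): {W}.
Not nullable: E, S — each has a terminal in every rule's right-hand side or depends on a non-nullable symbol.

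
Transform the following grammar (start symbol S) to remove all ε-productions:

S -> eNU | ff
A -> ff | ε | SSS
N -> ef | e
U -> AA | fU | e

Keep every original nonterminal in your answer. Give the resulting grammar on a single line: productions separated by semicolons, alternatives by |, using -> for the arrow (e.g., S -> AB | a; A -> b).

S -> eN | ff | eNU; A -> ff | SSS; N -> e | ef; U -> A | e | f | AA | fU

Nullable set: {A, U}.
S -> eNU: U nullable, giving eN | eNU.
Drop A -> ε.
U -> AA: A, A nullable, giving A | AA.
U -> fU: U nullable, giving f | fU.
Unchanged (no nullable symbols): S -> ff; A -> SSS; A -> ff; N -> e; N -> ef; U -> e.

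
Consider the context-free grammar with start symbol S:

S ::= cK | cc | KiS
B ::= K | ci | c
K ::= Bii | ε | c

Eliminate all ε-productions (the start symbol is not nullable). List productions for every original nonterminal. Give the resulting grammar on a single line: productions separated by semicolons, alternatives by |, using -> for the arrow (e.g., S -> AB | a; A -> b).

S -> c | cK | cc | iS | KiS; B -> K | c | ci; K -> c | ii | Bii

Nullable set: {B, K}.
S -> KiS: K nullable, giving KiS | iS.
S -> cK: K nullable, giving c | cK.
B -> K: K nullable, giving K.
Drop K -> ε.
K -> Bii: B nullable, giving Bii | ii.
Unchanged (no nullable symbols): S -> cc; B -> c; B -> ci; K -> c.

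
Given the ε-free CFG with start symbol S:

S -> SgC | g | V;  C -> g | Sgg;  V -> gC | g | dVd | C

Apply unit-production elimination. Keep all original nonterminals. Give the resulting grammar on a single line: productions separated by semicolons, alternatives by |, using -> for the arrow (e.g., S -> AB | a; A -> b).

Unit productions: S->V, V->C.
Unit pairs (A ⇒* B via units): (S,C), (S,V), (V,C).
S: inherits non-unit rules of {C, S, V} → SgC | Sgg | dVd | g | gC.
C: inherits non-unit rules of {C} → Sgg | g.
V: inherits non-unit rules of {C, V} → Sgg | dVd | g | gC.

S -> g | gC | SgC | Sgg | dVd; C -> g | Sgg; V -> g | gC | Sgg | dVd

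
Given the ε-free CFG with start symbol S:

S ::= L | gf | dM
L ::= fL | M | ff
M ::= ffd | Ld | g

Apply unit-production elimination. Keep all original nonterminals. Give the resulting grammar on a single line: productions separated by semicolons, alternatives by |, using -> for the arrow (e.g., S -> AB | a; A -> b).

S -> g | Ld | dM | fL | ff | gf | ffd; L -> g | Ld | fL | ff | ffd; M -> g | Ld | ffd

Unit productions: L->M, S->L.
Unit pairs (A ⇒* B via units): (L,M), (S,L), (S,M).
S: inherits non-unit rules of {L, M, S} → Ld | dM | fL | ff | ffd | g | gf.
L: inherits non-unit rules of {L, M} → Ld | fL | ff | ffd | g.
M: inherits non-unit rules of {M} → Ld | ffd | g.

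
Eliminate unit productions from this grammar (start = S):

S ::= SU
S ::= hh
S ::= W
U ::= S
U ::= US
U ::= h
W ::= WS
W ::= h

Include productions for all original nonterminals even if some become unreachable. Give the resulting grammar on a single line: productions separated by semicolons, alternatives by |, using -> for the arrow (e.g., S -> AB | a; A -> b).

Unit productions: S->W, U->S.
Unit pairs (A ⇒* B via units): (S,W), (U,S), (U,W).
S: inherits non-unit rules of {S, W} → SU | WS | h | hh.
U: inherits non-unit rules of {S, U, W} → SU | US | WS | h | hh.
W: inherits non-unit rules of {W} → WS | h.

S -> h | SU | WS | hh; U -> h | SU | US | WS | hh; W -> h | WS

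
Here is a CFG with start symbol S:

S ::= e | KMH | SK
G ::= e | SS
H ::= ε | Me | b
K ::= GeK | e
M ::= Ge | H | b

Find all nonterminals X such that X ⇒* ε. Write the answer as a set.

Directly nullable (have an ε-rule): {H}.
M is nullable via M -> H (every symbol on the right is already known nullable).
Not nullable: G, K, S — each has a terminal in every rule's right-hand side or depends on a non-nullable symbol.

{H, M}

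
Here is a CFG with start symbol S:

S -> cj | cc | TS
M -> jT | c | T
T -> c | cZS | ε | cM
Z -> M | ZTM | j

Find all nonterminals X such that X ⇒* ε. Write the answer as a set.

{M, T, Z}

Directly nullable (have an ε-rule): {T}.
M is nullable via M -> T (every symbol on the right is already known nullable).
Z is nullable via Z -> M (every symbol on the right is already known nullable).
Not nullable: S — each has a terminal in every rule's right-hand side or depends on a non-nullable symbol.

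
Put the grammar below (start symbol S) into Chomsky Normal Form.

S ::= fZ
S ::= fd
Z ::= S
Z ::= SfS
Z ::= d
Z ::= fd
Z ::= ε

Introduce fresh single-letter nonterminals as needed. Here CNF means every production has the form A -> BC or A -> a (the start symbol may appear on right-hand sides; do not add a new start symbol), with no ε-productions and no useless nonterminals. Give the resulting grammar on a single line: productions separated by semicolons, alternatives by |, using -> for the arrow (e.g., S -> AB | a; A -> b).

S -> f | AB | AZ; A -> f; B -> d; C -> AS; Z -> d | f | AB | AZ | SC

Nullable: {Z}; after ε-elimination: S -> f | fZ | fd; Z -> S | d | fd | SfS.
After unit-elimination: S -> f | fZ | fd; Z -> d | f | fZ | fd | SfS.
TERM: introduce B -> d, A -> f and substitute in every rule of length ≥2.
BIN: Z -> SAS becomes Z -> SC, C -> AS.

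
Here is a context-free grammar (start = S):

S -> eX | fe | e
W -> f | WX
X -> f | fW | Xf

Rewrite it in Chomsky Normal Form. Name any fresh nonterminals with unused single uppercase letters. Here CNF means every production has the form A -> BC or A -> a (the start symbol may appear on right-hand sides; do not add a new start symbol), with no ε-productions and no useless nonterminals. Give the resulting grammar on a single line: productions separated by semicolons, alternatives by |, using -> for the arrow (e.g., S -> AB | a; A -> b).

No ε-productions.
No unit productions to eliminate.
TERM: introduce A -> e, B -> f and substitute in every rule of length ≥2.

S -> e | AX | BA; A -> e; B -> f; W -> f | WX; X -> f | BW | XB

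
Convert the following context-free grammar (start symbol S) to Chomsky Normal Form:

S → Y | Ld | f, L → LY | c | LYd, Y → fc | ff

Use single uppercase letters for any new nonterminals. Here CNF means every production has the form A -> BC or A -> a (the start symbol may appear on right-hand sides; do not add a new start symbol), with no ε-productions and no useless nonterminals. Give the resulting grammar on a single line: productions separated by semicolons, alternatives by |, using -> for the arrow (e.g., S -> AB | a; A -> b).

S -> f | BB | BC | LA; A -> d; B -> f; C -> c; D -> YA; L -> c | LD | LY; Y -> BB | BC

No ε-productions.
After unit-elimination: S -> f | Ld | fc | ff; L -> c | LY | LYd; Y -> fc | ff.
TERM: introduce C -> c, A -> d, B -> f and substitute in every rule of length ≥2.
BIN: L -> LYA becomes L -> LD, D -> YA.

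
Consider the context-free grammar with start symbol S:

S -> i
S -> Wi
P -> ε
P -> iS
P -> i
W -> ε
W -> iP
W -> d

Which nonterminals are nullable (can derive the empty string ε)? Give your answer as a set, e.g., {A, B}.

{P, W}

Directly nullable (have an ε-rule): {P, W}.
Not nullable: S — each has a terminal in every rule's right-hand side or depends on a non-nullable symbol.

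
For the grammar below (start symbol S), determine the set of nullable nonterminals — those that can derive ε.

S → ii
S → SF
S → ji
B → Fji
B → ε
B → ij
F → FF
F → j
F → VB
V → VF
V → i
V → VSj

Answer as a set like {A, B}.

{B}

Directly nullable (have an ε-rule): {B}.
Not nullable: F, S, V — each has a terminal in every rule's right-hand side or depends on a non-nullable symbol.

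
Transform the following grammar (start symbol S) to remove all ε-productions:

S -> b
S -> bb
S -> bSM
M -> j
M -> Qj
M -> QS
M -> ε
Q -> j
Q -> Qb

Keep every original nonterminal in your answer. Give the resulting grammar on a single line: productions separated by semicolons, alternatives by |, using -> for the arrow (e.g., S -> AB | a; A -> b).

Nullable set: {M}.
S -> bSM: M nullable, giving bS | bSM.
Drop M -> ε.
Unchanged (no nullable symbols): S -> b; S -> bb; M -> QS; M -> Qj; M -> j; Q -> Qb; Q -> j.

S -> b | bS | bb | bSM; M -> j | QS | Qj; Q -> j | Qb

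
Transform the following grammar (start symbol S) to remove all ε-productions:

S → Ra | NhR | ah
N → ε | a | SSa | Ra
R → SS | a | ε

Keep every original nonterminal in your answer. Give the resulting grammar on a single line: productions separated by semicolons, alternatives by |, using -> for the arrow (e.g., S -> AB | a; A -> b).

Nullable set: {N, R}.
S -> NhR: N, R nullable, giving Nh | NhR | h | hR.
S -> Ra: R nullable, giving Ra | a.
Drop N -> ε.
N -> Ra: R nullable, giving Ra | a.
Drop R -> ε.
Unchanged (no nullable symbols): S -> ah; N -> SSa; N -> a; R -> SS; R -> a.

S -> a | h | Nh | Ra | ah | hR | NhR; N -> a | Ra | SSa; R -> a | SS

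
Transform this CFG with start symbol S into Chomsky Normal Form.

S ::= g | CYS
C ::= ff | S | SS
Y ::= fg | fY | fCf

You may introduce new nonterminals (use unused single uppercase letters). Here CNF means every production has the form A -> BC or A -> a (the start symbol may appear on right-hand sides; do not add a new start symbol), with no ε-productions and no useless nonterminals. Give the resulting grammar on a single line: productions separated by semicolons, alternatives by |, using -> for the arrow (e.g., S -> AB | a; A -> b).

S -> g | CE; A -> f; B -> g; C -> g | AA | CD | SS; D -> YS; E -> YS; F -> CA; Y -> AB | AF | AY

No ε-productions.
After unit-elimination: S -> g | CYS; C -> g | SS | ff | CYS; Y -> fY | fg | fCf.
TERM: introduce A -> f, B -> g and substitute in every rule of length ≥2.
BIN: C -> CYS becomes C -> CD, D -> YS; S -> CYS becomes S -> CE, E -> YS; Y -> ACA becomes Y -> AF, F -> CA.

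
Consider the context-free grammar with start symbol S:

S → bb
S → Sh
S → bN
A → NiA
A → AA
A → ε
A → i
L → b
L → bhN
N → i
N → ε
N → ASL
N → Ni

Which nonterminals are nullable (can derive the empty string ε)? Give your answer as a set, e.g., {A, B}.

{A, N}

Directly nullable (have an ε-rule): {A, N}.
Not nullable: L, S — each has a terminal in every rule's right-hand side or depends on a non-nullable symbol.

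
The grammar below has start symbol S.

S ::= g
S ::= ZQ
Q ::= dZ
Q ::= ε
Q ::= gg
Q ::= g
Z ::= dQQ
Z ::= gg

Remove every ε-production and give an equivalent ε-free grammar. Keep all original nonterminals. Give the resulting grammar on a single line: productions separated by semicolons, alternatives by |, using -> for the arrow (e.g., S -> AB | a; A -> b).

S -> Z | g | ZQ; Q -> g | dZ | gg; Z -> d | dQ | gg | dQQ

Nullable set: {Q}.
S -> ZQ: Q nullable, giving Z | ZQ.
Drop Q -> ε.
Z -> dQQ: Q, Q nullable, giving d | dQ | dQQ.
Unchanged (no nullable symbols): S -> g; Q -> dZ; Q -> g; Q -> gg; Z -> gg.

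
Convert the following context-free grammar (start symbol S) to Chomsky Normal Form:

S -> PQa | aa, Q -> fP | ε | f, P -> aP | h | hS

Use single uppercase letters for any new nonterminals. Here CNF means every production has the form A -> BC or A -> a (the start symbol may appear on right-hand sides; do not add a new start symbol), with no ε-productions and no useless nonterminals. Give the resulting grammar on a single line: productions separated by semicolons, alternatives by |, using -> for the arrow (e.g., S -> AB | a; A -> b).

Nullable: {Q}; after ε-elimination: S -> Pa | aa | PQa; P -> h | aP | hS; Q -> f | fP.
No unit productions to eliminate.
TERM: introduce A -> a, C -> f, B -> h and substitute in every rule of length ≥2.
BIN: S -> PQA becomes S -> PD, D -> QA.

S -> AA | PA | PD; A -> a; B -> h; C -> f; D -> QA; P -> h | AP | BS; Q -> f | CP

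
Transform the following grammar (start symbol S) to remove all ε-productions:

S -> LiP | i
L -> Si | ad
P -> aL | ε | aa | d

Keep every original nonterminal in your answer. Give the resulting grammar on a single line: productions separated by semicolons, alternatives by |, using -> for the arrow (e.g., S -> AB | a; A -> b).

Nullable set: {P}.
S -> LiP: P nullable, giving Li | LiP.
Drop P -> ε.
Unchanged (no nullable symbols): S -> i; L -> Si; L -> ad; P -> aL; P -> aa; P -> d.

S -> i | Li | LiP; L -> Si | ad; P -> d | aL | aa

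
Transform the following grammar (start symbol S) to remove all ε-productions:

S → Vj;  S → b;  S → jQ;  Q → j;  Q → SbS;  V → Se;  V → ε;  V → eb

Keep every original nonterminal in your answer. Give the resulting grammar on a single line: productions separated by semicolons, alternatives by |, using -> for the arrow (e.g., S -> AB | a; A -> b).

S -> b | j | Vj | jQ; Q -> j | SbS; V -> Se | eb

Nullable set: {V}.
S -> Vj: V nullable, giving Vj | j.
Drop V -> ε.
Unchanged (no nullable symbols): S -> b; S -> jQ; Q -> SbS; Q -> j; V -> Se; V -> eb.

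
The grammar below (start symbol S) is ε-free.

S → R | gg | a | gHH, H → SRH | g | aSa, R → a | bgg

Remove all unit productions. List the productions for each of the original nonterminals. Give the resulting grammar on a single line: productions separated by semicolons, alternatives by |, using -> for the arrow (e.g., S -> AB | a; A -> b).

Unit productions: S->R.
Unit pairs (A ⇒* B via units): (S,R).
S: inherits non-unit rules of {R, S} → a | bgg | gHH | gg.
H: inherits non-unit rules of {H} → SRH | aSa | g.
R: inherits non-unit rules of {R} → a | bgg.

S -> a | gg | bgg | gHH; H -> g | SRH | aSa; R -> a | bgg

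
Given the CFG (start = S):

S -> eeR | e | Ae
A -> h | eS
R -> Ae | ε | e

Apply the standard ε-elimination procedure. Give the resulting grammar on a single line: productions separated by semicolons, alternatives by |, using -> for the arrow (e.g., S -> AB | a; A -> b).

Nullable set: {R}.
S -> eeR: R nullable, giving ee | eeR.
Drop R -> ε.
Unchanged (no nullable symbols): S -> Ae; S -> e; A -> eS; A -> h; R -> Ae; R -> e.

S -> e | Ae | ee | eeR; A -> h | eS; R -> e | Ae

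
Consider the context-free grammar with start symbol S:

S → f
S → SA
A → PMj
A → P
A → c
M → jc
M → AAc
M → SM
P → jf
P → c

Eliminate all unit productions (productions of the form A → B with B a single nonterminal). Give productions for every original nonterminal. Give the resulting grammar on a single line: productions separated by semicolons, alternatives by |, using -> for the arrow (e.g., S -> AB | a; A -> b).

Unit productions: A->P.
Unit pairs (A ⇒* B via units): (A,P).
S: inherits non-unit rules of {S} → SA | f.
A: inherits non-unit rules of {A, P} → PMj | c | jf.
M: inherits non-unit rules of {M} → AAc | SM | jc.
P: inherits non-unit rules of {P} → c | jf.

S -> f | SA; A -> c | jf | PMj; M -> SM | jc | AAc; P -> c | jf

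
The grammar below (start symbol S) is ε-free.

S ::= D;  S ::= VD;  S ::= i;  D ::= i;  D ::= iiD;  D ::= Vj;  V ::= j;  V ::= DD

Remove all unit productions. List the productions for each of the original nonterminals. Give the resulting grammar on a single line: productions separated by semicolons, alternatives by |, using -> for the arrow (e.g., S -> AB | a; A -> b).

S -> i | VD | Vj | iiD; D -> i | Vj | iiD; V -> j | DD

Unit productions: S->D.
Unit pairs (A ⇒* B via units): (S,D).
S: inherits non-unit rules of {D, S} → VD | Vj | i | iiD.
D: inherits non-unit rules of {D} → Vj | i | iiD.
V: inherits non-unit rules of {V} → DD | j.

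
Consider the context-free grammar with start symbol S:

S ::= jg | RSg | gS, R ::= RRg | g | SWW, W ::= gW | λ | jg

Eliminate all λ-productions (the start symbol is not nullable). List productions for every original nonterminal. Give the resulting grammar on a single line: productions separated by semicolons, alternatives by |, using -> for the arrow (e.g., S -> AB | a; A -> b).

S -> gS | jg | RSg; R -> S | g | SW | RRg | SWW; W -> g | gW | jg

Nullable set: {W}.
R -> SWW: W, W nullable, giving S | SW | SWW.
Drop W -> λ.
W -> gW: W nullable, giving g | gW.
Unchanged (no nullable symbols): S -> RSg; S -> gS; S -> jg; R -> RRg; R -> g; W -> jg.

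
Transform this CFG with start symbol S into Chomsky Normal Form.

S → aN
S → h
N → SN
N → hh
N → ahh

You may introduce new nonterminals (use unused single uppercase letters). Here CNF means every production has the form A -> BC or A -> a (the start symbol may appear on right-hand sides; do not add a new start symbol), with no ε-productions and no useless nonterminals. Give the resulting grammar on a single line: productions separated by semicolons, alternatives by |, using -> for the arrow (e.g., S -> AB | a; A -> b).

No ε-productions.
No unit productions to eliminate.
TERM: introduce A -> a, B -> h and substitute in every rule of length ≥2.
BIN: N -> ABB becomes N -> AC, C -> BB.

S -> h | AN; A -> a; B -> h; C -> BB; N -> AC | BB | SN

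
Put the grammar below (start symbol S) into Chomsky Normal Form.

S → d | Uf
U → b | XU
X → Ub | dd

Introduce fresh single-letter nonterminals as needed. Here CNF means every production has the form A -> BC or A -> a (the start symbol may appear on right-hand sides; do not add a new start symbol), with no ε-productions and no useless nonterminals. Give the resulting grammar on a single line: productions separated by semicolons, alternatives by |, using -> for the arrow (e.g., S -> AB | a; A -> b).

No ε-productions.
No unit productions to eliminate.
TERM: introduce B -> b, C -> d, A -> f and substitute in every rule of length ≥2.

S -> d | UA; A -> f; B -> b; C -> d; U -> b | XU; X -> CC | UB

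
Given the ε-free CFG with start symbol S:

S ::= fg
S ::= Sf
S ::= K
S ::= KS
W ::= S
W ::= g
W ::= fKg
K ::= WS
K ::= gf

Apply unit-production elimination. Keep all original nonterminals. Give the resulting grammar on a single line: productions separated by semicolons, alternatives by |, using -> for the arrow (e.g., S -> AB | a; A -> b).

S -> KS | Sf | WS | fg | gf; K -> WS | gf; W -> g | KS | Sf | WS | fg | gf | fKg

Unit productions: S->K, W->S.
Unit pairs (A ⇒* B via units): (S,K), (W,K), (W,S).
S: inherits non-unit rules of {K, S} → KS | Sf | WS | fg | gf.
K: inherits non-unit rules of {K} → WS | gf.
W: inherits non-unit rules of {K, S, W} → KS | Sf | WS | fKg | fg | g | gf.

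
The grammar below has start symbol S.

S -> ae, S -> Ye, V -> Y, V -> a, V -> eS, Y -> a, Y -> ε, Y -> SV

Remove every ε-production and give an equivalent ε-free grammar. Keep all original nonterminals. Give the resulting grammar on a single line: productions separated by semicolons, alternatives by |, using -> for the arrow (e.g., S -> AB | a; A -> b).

S -> e | Ye | ae; V -> Y | a | eS; Y -> S | a | SV

Nullable set: {V, Y}.
S -> Ye: Y nullable, giving Ye | e.
V -> Y: Y nullable, giving Y.
Drop Y -> ε.
Y -> SV: V nullable, giving S | SV.
Unchanged (no nullable symbols): S -> ae; V -> a; V -> eS; Y -> a.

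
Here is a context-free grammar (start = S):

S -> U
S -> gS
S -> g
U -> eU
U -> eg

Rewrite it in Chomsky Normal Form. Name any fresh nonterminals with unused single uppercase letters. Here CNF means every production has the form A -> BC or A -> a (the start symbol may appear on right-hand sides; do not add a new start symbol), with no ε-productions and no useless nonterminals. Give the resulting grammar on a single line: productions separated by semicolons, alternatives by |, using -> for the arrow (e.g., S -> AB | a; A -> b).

No ε-productions.
After unit-elimination: S -> g | eU | eg | gS; U -> eU | eg.
TERM: introduce A -> e, B -> g and substitute in every rule of length ≥2.

S -> g | AB | AU | BS; A -> e; B -> g; U -> AB | AU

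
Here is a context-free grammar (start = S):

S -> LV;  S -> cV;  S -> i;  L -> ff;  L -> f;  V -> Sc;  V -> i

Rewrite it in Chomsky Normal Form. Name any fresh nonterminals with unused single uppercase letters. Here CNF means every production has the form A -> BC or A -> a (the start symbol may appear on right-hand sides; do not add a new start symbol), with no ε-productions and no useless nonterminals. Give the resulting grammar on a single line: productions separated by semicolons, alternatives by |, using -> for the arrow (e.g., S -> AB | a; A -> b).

No ε-productions.
No unit productions to eliminate.
TERM: introduce B -> c, A -> f and substitute in every rule of length ≥2.

S -> i | BV | LV; A -> f; B -> c; L -> f | AA; V -> i | SB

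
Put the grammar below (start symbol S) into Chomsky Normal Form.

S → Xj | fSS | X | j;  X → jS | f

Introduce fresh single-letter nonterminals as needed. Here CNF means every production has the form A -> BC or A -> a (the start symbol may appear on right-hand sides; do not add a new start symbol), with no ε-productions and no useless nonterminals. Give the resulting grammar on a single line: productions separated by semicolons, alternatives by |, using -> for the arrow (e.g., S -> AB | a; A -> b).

No ε-productions.
After unit-elimination: S -> f | j | Xj | jS | fSS; X -> f | jS.
TERM: introduce B -> f, A -> j and substitute in every rule of length ≥2.
BIN: S -> BSS becomes S -> BC, C -> SS.

S -> f | j | AS | BC | XA; A -> j; B -> f; C -> SS; X -> f | AS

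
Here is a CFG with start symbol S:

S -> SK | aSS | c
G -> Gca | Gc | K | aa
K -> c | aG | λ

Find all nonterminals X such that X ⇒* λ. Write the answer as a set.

{G, K}

Directly nullable (have an ε-rule): {K}.
G is nullable via G -> K (every symbol on the right is already known nullable).
Not nullable: S — each has a terminal in every rule's right-hand side or depends on a non-nullable symbol.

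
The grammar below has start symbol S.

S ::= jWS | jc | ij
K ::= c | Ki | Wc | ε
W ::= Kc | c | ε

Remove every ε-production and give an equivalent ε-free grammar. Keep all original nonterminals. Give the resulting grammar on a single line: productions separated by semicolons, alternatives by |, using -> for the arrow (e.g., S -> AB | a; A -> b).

Nullable set: {K, W}.
S -> jWS: W nullable, giving jS | jWS.
Drop K -> ε.
K -> Ki: K nullable, giving Ki | i.
K -> Wc: W nullable, giving Wc | c.
Drop W -> ε.
W -> Kc: K nullable, giving Kc | c.
Unchanged (no nullable symbols): S -> ij; S -> jc; K -> c; W -> c.

S -> ij | jS | jc | jWS; K -> c | i | Ki | Wc; W -> c | Kc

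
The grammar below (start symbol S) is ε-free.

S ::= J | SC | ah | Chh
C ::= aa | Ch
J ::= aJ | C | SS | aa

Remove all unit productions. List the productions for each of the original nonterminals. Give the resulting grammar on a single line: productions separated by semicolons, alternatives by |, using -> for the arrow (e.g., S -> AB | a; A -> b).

Unit productions: J->C, S->J.
Unit pairs (A ⇒* B via units): (J,C), (S,C), (S,J).
S: inherits non-unit rules of {C, J, S} → Ch | Chh | SC | SS | aJ | aa | ah.
C: inherits non-unit rules of {C} → Ch | aa.
J: inherits non-unit rules of {C, J} → Ch | SS | aJ | aa.

S -> Ch | SC | SS | aJ | aa | ah | Chh; C -> Ch | aa; J -> Ch | SS | aJ | aa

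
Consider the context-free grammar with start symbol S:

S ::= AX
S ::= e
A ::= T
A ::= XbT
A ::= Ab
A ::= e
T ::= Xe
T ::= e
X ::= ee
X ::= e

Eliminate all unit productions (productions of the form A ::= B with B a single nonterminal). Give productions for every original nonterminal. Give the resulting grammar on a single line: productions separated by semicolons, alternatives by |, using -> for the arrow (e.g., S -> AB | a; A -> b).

S -> e | AX; A -> e | Ab | Xe | XbT; T -> e | Xe; X -> e | ee

Unit productions: A->T.
Unit pairs (A ⇒* B via units): (A,T).
S: inherits non-unit rules of {S} → AX | e.
A: inherits non-unit rules of {A, T} → Ab | XbT | Xe | e.
T: inherits non-unit rules of {T} → Xe | e.
X: inherits non-unit rules of {X} → e | ee.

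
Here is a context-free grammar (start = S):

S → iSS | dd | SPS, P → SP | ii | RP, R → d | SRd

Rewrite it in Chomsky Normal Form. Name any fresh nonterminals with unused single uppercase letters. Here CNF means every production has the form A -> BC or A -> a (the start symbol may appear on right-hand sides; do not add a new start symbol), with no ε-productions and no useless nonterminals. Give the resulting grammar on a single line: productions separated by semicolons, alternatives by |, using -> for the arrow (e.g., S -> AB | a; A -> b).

No ε-productions.
No unit productions to eliminate.
TERM: introduce B -> d, A -> i and substitute in every rule of length ≥2.
BIN: R -> SRB becomes R -> SC, C -> RB; S -> ASS becomes S -> AD, D -> SS; S -> SPS becomes S -> SE, E -> PS.

S -> AD | BB | SE; A -> i; B -> d; C -> RB; D -> SS; E -> PS; P -> AA | RP | SP; R -> d | SC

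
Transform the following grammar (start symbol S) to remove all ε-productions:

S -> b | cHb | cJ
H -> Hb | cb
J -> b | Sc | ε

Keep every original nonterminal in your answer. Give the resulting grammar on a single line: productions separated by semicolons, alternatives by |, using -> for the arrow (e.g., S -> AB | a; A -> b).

Nullable set: {J}.
S -> cJ: J nullable, giving c | cJ.
Drop J -> ε.
Unchanged (no nullable symbols): S -> b; S -> cHb; H -> Hb; H -> cb; J -> Sc; J -> b.

S -> b | c | cJ | cHb; H -> Hb | cb; J -> b | Sc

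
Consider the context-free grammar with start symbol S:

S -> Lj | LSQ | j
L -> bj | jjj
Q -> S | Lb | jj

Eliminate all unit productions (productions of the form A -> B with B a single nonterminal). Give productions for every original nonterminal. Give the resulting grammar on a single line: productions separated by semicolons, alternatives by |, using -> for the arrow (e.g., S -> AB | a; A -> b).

S -> j | Lj | LSQ; L -> bj | jjj; Q -> j | Lb | Lj | jj | LSQ

Unit productions: Q->S.
Unit pairs (A ⇒* B via units): (Q,S).
S: inherits non-unit rules of {S} → LSQ | Lj | j.
L: inherits non-unit rules of {L} → bj | jjj.
Q: inherits non-unit rules of {Q, S} → LSQ | Lb | Lj | j | jj.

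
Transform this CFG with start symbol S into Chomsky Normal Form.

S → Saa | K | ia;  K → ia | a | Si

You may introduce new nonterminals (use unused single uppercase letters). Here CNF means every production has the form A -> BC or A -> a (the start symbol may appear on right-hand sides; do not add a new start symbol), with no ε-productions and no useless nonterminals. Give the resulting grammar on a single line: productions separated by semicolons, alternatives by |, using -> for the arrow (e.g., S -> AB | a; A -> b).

No ε-productions.
After unit-elimination: S -> a | Si | ia | Saa; K -> a | Si | ia.
TERM: introduce B -> a, A -> i and substitute in every rule of length ≥2.
BIN: S -> SBB becomes S -> SC, C -> BB.
Drop unreachable/unproductive: K.

S -> a | AB | SA | SC; A -> i; B -> a; C -> BB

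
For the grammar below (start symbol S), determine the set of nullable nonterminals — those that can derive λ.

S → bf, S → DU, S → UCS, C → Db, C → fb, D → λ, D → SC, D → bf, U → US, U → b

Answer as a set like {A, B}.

Directly nullable (have an ε-rule): {D}.
Not nullable: C, S, U — each has a terminal in every rule's right-hand side or depends on a non-nullable symbol.

{D}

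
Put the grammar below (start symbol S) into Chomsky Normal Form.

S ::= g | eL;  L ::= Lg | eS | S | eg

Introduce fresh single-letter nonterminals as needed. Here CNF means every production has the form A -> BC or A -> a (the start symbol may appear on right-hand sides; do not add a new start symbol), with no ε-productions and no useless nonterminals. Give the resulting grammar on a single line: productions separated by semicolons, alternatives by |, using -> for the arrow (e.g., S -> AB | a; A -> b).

S -> g | BL; A -> g; B -> e; L -> g | BA | BL | BS | LA

No ε-productions.
After unit-elimination: S -> g | eL; L -> g | Lg | eL | eS | eg.
TERM: introduce B -> e, A -> g and substitute in every rule of length ≥2.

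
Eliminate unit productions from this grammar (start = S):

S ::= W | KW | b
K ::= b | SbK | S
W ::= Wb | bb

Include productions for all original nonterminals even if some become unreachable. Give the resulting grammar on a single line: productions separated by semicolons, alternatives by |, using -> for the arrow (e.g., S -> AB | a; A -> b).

S -> b | KW | Wb | bb; K -> b | KW | Wb | bb | SbK; W -> Wb | bb

Unit productions: K->S, S->W.
Unit pairs (A ⇒* B via units): (K,S), (K,W), (S,W).
S: inherits non-unit rules of {S, W} → KW | Wb | b | bb.
K: inherits non-unit rules of {K, S, W} → KW | SbK | Wb | b | bb.
W: inherits non-unit rules of {W} → Wb | bb.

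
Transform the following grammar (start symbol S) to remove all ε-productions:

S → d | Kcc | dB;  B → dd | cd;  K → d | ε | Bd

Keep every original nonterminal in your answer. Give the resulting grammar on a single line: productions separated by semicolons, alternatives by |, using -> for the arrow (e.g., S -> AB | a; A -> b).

Nullable set: {K}.
S -> Kcc: K nullable, giving Kcc | cc.
Drop K -> ε.
Unchanged (no nullable symbols): S -> d; S -> dB; B -> cd; B -> dd; K -> Bd; K -> d.

S -> d | cc | dB | Kcc; B -> cd | dd; K -> d | Bd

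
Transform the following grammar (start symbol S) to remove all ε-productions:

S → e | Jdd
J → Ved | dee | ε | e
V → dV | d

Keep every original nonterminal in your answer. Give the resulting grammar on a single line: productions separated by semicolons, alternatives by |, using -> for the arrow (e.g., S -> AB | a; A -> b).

S -> e | dd | Jdd; J -> e | Ved | dee; V -> d | dV

Nullable set: {J}.
S -> Jdd: J nullable, giving Jdd | dd.
Drop J -> ε.
Unchanged (no nullable symbols): S -> e; J -> Ved; J -> dee; J -> e; V -> d; V -> dV.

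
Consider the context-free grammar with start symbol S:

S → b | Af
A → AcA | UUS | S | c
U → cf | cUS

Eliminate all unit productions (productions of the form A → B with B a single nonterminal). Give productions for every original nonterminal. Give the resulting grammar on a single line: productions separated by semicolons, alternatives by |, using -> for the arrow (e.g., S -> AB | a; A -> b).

S -> b | Af; A -> b | c | Af | AcA | UUS; U -> cf | cUS

Unit productions: A->S.
Unit pairs (A ⇒* B via units): (A,S).
S: inherits non-unit rules of {S} → Af | b.
A: inherits non-unit rules of {A, S} → AcA | Af | UUS | b | c.
U: inherits non-unit rules of {U} → cUS | cf.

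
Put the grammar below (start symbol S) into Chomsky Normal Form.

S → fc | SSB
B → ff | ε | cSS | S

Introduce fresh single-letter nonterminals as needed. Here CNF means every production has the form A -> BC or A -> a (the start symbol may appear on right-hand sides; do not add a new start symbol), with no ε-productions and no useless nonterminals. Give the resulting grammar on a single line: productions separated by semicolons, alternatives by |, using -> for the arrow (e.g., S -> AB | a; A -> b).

Nullable: {B}; after ε-elimination: S -> SS | fc | SSB; B -> S | ff | cSS.
After unit-elimination: S -> SS | fc | SSB; B -> SS | fc | ff | SSB | cSS.
TERM: introduce A -> c, C -> f and substitute in every rule of length ≥2.
BIN: B -> ASS becomes B -> AD, D -> SS; B -> SSB becomes B -> SE, E -> SB; S -> SSB becomes S -> SF, F -> SB.

S -> CA | SF | SS; A -> c; B -> AD | CA | CC | SE | SS; C -> f; D -> SS; E -> SB; F -> SB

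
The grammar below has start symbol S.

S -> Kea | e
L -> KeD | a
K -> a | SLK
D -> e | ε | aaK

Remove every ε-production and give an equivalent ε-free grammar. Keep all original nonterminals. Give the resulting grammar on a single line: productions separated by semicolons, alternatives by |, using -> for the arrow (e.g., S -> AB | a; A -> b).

Nullable set: {D}.
Drop D -> ε.
L -> KeD: D nullable, giving Ke | KeD.
Unchanged (no nullable symbols): S -> Kea; S -> e; D -> aaK; D -> e; K -> SLK; K -> a; L -> a.

S -> e | Kea; D -> e | aaK; K -> a | SLK; L -> a | Ke | KeD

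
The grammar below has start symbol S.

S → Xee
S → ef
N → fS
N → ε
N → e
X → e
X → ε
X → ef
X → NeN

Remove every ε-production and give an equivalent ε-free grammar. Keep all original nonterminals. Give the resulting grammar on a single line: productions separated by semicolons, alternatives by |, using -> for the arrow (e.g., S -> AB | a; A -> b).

Nullable set: {N, X}.
S -> Xee: X nullable, giving Xee | ee.
Drop N -> ε.
Drop X -> ε.
X -> NeN: N, N nullable, giving Ne | NeN | e | eN.
Unchanged (no nullable symbols): S -> ef; N -> e; N -> fS; X -> e; X -> ef.

S -> ee | ef | Xee; N -> e | fS; X -> e | Ne | eN | ef | NeN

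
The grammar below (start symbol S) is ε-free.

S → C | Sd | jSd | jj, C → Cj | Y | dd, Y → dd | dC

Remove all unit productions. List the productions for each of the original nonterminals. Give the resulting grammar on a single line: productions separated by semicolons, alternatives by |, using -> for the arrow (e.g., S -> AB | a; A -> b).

S -> Cj | Sd | dC | dd | jj | jSd; C -> Cj | dC | dd; Y -> dC | dd

Unit productions: C->Y, S->C.
Unit pairs (A ⇒* B via units): (C,Y), (S,C), (S,Y).
S: inherits non-unit rules of {C, S, Y} → Cj | Sd | dC | dd | jSd | jj.
C: inherits non-unit rules of {C, Y} → Cj | dC | dd.
Y: inherits non-unit rules of {Y} → dC | dd.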